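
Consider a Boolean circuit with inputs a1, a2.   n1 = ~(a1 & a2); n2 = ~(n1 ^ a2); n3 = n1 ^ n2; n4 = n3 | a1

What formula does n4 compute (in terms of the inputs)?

n1 = ~(a1 & a2)
n2 = ~(n1 ^ a2) = ~((~(a1 & a2)) ^ a2)
n3 = n1 ^ n2 = (~(a1 & a2)) ^ (~((~(a1 & a2)) ^ a2))
n4 = n3 | a1 = ((~(a1 & a2)) ^ (~((~(a1 & a2)) ^ a2))) | a1

((~(a1 & a2)) ^ (~((~(a1 & a2)) ^ a2))) | a1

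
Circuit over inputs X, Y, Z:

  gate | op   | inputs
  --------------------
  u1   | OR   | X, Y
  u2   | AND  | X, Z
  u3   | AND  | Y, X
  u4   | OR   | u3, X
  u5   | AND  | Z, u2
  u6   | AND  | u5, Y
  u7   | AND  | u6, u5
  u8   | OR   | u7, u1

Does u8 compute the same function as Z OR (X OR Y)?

u1 = X OR Y
u2 = X AND Z
u5 = Z AND u2 = Z AND (X AND Z)
u6 = u5 AND Y = (Z AND (X AND Z)) AND Y
u7 = u6 AND u5 = ((Z AND (X AND Z)) AND Y) AND (Z AND (X AND Z))
u8 = u7 OR u1 = (((Z AND (X AND Z)) AND Y) AND (Z AND (X AND Z))) OR (X OR Y)
At X=0, Y=0, Z=1: circuit gives 0, formula gives 1.

No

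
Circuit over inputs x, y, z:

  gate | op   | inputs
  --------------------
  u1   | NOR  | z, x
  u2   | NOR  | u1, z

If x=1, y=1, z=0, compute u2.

u1 = 0 NOR 1 = 0
u2 = 0 NOR 0 = 1

1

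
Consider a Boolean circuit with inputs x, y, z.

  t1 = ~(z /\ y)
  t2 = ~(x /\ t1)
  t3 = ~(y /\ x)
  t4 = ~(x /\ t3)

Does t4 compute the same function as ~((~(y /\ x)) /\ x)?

Yes

t3 = ~(y /\ x)
t4 = ~(x /\ t3) = ~(x /\ (~(y /\ x)))
At x=1, y=0, z=0: circuit gives 0, formula gives 0.
At x=0, y=0, z=0: circuit gives 1, formula gives 1.
Agrees on all 8 inputs.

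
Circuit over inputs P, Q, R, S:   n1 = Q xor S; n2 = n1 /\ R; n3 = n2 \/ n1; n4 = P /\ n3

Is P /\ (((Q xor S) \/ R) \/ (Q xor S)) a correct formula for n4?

n1 = Q xor S
n2 = n1 /\ R = (Q xor S) /\ R
n3 = n2 \/ n1 = ((Q xor S) /\ R) \/ (Q xor S)
n4 = P /\ n3 = P /\ (((Q xor S) /\ R) \/ (Q xor S))
At P=1, Q=0, R=1, S=0: circuit gives 0, formula gives 1.

No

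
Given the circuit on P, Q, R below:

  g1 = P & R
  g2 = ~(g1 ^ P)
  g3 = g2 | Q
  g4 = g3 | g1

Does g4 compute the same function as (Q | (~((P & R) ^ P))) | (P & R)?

Yes

g1 = P & R
g2 = ~(g1 ^ P) = ~((P & R) ^ P)
g3 = g2 | Q = (~((P & R) ^ P)) | Q
g4 = g3 | g1 = ((~((P & R) ^ P)) | Q) | (P & R)
At P=1, Q=0, R=0: circuit gives 0, formula gives 0.
At P=0, Q=0, R=0: circuit gives 1, formula gives 1.
Agrees on all 8 inputs.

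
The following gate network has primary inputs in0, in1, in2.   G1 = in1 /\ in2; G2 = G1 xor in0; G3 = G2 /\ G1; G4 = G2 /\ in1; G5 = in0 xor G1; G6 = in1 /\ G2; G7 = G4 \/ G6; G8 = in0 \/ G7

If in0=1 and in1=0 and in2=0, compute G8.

1

G1 = 0 /\ 0 = 0
G2 = 0 xor 1 = 1
G4 = 1 /\ 0 = 0
G6 = 0 /\ 1 = 0
G7 = 0 \/ 0 = 0
G8 = 1 \/ 0 = 1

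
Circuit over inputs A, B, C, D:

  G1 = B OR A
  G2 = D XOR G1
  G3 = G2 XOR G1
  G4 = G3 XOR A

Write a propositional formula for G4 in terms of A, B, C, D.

G1 = B OR A
G2 = D XOR G1 = D XOR (B OR A)
G3 = G2 XOR G1 = (D XOR (B OR A)) XOR (B OR A)
G4 = G3 XOR A = ((D XOR (B OR A)) XOR (B OR A)) XOR A

((D XOR (B OR A)) XOR (B OR A)) XOR A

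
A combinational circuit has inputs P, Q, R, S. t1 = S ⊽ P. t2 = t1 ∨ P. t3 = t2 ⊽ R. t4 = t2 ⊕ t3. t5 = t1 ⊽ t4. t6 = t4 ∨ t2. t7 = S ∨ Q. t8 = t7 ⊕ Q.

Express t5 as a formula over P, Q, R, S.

(S ⊽ P) ⊽ (((S ⊽ P) ∨ P) ⊕ (((S ⊽ P) ∨ P) ⊽ R))

t1 = S ⊽ P
t2 = t1 ∨ P = (S ⊽ P) ∨ P
t3 = t2 ⊽ R = ((S ⊽ P) ∨ P) ⊽ R
t4 = t2 ⊕ t3 = ((S ⊽ P) ∨ P) ⊕ (((S ⊽ P) ∨ P) ⊽ R)
t5 = t1 ⊽ t4 = (S ⊽ P) ⊽ (((S ⊽ P) ∨ P) ⊕ (((S ⊽ P) ∨ P) ⊽ R))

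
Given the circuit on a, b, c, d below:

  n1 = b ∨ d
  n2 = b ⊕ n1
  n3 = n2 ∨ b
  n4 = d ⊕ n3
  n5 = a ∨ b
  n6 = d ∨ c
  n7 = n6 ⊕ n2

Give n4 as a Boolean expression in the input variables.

d ⊕ ((b ⊕ (b ∨ d)) ∨ b)

n1 = b ∨ d
n2 = b ⊕ n1 = b ⊕ (b ∨ d)
n3 = n2 ∨ b = (b ⊕ (b ∨ d)) ∨ b
n4 = d ⊕ n3 = d ⊕ ((b ⊕ (b ∨ d)) ∨ b)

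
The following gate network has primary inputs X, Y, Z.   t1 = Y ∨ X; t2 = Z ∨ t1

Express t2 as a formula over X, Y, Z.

t1 = Y ∨ X
t2 = Z ∨ t1 = Z ∨ (Y ∨ X)

Z ∨ (Y ∨ X)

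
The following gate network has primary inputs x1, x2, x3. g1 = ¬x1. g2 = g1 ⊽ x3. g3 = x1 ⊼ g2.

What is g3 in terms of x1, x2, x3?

x1 ⊼ (¬x1 ⊽ x3)

g1 = ¬x1
g2 = g1 ⊽ x3 = ¬x1 ⊽ x3
g3 = x1 ⊼ g2 = x1 ⊼ (¬x1 ⊽ x3)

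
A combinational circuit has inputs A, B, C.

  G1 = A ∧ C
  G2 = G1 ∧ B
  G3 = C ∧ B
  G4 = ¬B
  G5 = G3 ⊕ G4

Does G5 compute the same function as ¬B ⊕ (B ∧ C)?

Yes

G3 = C ∧ B
G4 = ¬B
G5 = G3 ⊕ G4 = (C ∧ B) ⊕ ¬B
At A=0, B=1, C=0: circuit gives 0, formula gives 0.
At A=0, B=0, C=0: circuit gives 1, formula gives 1.
Agrees on all 8 inputs.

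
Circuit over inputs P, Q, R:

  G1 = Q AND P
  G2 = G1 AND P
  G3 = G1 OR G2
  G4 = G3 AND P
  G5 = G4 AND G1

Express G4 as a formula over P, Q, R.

((Q AND P) OR ((Q AND P) AND P)) AND P

G1 = Q AND P
G2 = G1 AND P = (Q AND P) AND P
G3 = G1 OR G2 = (Q AND P) OR ((Q AND P) AND P)
G4 = G3 AND P = ((Q AND P) OR ((Q AND P) AND P)) AND P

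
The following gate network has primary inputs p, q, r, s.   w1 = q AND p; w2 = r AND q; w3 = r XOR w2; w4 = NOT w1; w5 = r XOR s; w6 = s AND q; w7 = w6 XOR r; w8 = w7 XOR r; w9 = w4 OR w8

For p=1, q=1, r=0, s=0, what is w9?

0

w1 = 1 AND 1 = 1
w4 = NOT 1 = 0
w6 = 0 AND 1 = 0
w7 = 0 XOR 0 = 0
w8 = 0 XOR 0 = 0
w9 = 0 OR 0 = 0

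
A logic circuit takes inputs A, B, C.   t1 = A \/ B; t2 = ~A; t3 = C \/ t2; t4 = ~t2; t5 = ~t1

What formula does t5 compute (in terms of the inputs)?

t1 = A \/ B
t5 = ~t1 = ~(A \/ B)

~(A \/ B)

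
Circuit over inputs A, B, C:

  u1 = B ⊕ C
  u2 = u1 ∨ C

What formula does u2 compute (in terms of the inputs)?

u1 = B ⊕ C
u2 = u1 ∨ C = (B ⊕ C) ∨ C

(B ⊕ C) ∨ C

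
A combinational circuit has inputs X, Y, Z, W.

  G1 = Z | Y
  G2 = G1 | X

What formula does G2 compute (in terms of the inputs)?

G1 = Z | Y
G2 = G1 | X = (Z | Y) | X

(Z | Y) | X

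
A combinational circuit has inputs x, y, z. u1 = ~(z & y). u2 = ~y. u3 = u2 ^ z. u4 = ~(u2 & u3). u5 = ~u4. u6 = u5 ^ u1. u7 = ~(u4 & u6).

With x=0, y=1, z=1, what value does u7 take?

u1 = ~(1 & 1) = 0
u2 = ~1 = 0
u3 = 0 ^ 1 = 1
u4 = ~(0 & 1) = 1
u5 = ~1 = 0
u6 = 0 ^ 0 = 0
u7 = ~(1 & 0) = 1

1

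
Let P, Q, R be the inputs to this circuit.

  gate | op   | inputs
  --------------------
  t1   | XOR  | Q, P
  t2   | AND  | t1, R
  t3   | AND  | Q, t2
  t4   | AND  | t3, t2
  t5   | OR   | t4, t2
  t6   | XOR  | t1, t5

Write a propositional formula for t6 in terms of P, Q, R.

(Q XOR P) XOR (((Q AND ((Q XOR P) AND R)) AND ((Q XOR P) AND R)) OR ((Q XOR P) AND R))

t1 = Q XOR P
t2 = t1 AND R = (Q XOR P) AND R
t3 = Q AND t2 = Q AND ((Q XOR P) AND R)
t4 = t3 AND t2 = (Q AND ((Q XOR P) AND R)) AND ((Q XOR P) AND R)
t5 = t4 OR t2 = ((Q AND ((Q XOR P) AND R)) AND ((Q XOR P) AND R)) OR ((Q XOR P) AND R)
t6 = t1 XOR t5 = (Q XOR P) XOR (((Q AND ((Q XOR P) AND R)) AND ((Q XOR P) AND R)) OR ((Q XOR P) AND R))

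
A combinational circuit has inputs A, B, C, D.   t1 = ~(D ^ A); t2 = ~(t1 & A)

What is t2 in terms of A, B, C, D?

t1 = ~(D ^ A)
t2 = ~(t1 & A) = ~((~(D ^ A)) & A)

~((~(D ^ A)) & A)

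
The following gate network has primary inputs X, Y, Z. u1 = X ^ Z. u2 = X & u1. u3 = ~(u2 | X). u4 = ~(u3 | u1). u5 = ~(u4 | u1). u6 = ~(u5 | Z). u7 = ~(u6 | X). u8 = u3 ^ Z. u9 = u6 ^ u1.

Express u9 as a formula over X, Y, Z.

(~((~((~((~((X & (X ^ Z)) | X)) | (X ^ Z))) | (X ^ Z))) | Z)) ^ (X ^ Z)

u1 = X ^ Z
u2 = X & u1 = X & (X ^ Z)
u3 = ~(u2 | X) = ~((X & (X ^ Z)) | X)
u4 = ~(u3 | u1) = ~((~((X & (X ^ Z)) | X)) | (X ^ Z))
u5 = ~(u4 | u1) = ~((~((~((X & (X ^ Z)) | X)) | (X ^ Z))) | (X ^ Z))
u6 = ~(u5 | Z) = ~((~((~((~((X & (X ^ Z)) | X)) | (X ^ Z))) | (X ^ Z))) | Z)
u9 = u6 ^ u1 = (~((~((~((~((X & (X ^ Z)) | X)) | (X ^ Z))) | (X ^ Z))) | Z)) ^ (X ^ Z)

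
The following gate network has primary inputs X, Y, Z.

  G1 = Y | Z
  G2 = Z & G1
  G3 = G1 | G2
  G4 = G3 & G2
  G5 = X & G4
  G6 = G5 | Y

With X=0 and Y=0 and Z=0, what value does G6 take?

0

G1 = 0 | 0 = 0
G2 = 0 & 0 = 0
G3 = 0 | 0 = 0
G4 = 0 & 0 = 0
G5 = 0 & 0 = 0
G6 = 0 | 0 = 0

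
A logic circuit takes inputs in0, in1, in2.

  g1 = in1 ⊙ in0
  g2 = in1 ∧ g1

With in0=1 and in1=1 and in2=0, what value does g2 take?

g1 = 1 ⊙ 1 = 1
g2 = 1 ∧ 1 = 1

1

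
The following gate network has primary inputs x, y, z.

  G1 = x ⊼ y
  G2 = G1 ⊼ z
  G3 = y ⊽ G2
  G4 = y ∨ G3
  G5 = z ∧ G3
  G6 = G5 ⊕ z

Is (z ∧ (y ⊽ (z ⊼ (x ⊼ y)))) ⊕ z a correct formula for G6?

G1 = x ⊼ y
G2 = G1 ⊼ z = (x ⊼ y) ⊼ z
G3 = y ⊽ G2 = y ⊽ ((x ⊼ y) ⊼ z)
G5 = z ∧ G3 = z ∧ (y ⊽ ((x ⊼ y) ⊼ z))
G6 = G5 ⊕ z = (z ∧ (y ⊽ ((x ⊼ y) ⊼ z))) ⊕ z
At x=0, y=0, z=0: circuit gives 0, formula gives 0.
At x=0, y=1, z=1: circuit gives 1, formula gives 1.
Agrees on all 8 inputs.

Yes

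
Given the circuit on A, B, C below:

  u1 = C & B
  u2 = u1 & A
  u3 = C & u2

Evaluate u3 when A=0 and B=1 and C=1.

0

u1 = 1 & 1 = 1
u2 = 1 & 0 = 0
u3 = 1 & 0 = 0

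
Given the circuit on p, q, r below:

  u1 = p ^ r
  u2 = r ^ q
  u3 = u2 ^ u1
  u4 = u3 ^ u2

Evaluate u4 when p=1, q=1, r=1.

0

u1 = 1 ^ 1 = 0
u2 = 1 ^ 1 = 0
u3 = 0 ^ 0 = 0
u4 = 0 ^ 0 = 0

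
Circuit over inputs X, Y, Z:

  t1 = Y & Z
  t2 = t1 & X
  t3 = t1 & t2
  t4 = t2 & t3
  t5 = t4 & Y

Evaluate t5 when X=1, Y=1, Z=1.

1

t1 = 1 & 1 = 1
t2 = 1 & 1 = 1
t3 = 1 & 1 = 1
t4 = 1 & 1 = 1
t5 = 1 & 1 = 1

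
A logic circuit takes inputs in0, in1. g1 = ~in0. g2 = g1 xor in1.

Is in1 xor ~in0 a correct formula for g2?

Yes

g1 = ~in0
g2 = g1 xor in1 = ~in0 xor in1
At in0=0, in1=1: circuit gives 0, formula gives 0.
At in0=0, in1=0: circuit gives 1, formula gives 1.
Agrees on all 4 inputs.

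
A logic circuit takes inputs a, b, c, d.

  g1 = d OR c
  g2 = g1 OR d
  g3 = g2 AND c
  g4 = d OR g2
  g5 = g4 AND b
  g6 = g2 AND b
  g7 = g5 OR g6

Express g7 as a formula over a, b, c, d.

g1 = d OR c
g2 = g1 OR d = (d OR c) OR d
g4 = d OR g2 = d OR ((d OR c) OR d)
g5 = g4 AND b = (d OR ((d OR c) OR d)) AND b
g6 = g2 AND b = ((d OR c) OR d) AND b
g7 = g5 OR g6 = ((d OR ((d OR c) OR d)) AND b) OR (((d OR c) OR d) AND b)

((d OR ((d OR c) OR d)) AND b) OR (((d OR c) OR d) AND b)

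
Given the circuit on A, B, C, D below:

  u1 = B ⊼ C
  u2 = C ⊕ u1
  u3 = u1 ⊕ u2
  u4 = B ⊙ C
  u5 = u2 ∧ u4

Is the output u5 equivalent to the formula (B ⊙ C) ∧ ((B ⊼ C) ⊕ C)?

Yes

u1 = B ⊼ C
u2 = C ⊕ u1 = C ⊕ (B ⊼ C)
u4 = B ⊙ C
u5 = u2 ∧ u4 = (C ⊕ (B ⊼ C)) ∧ (B ⊙ C)
At A=0, B=0, C=1, D=0: circuit gives 0, formula gives 0.
At A=0, B=0, C=0, D=0: circuit gives 1, formula gives 1.
Agrees on all 16 inputs.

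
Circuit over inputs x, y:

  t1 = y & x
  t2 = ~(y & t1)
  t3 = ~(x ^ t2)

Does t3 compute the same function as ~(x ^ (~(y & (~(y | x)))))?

t1 = y & x
t2 = ~(y & t1) = ~(y & (y & x))
t3 = ~(x ^ t2) = ~(x ^ (~(y & (y & x))))
At x=1, y=1: circuit gives 0, formula gives 1.

No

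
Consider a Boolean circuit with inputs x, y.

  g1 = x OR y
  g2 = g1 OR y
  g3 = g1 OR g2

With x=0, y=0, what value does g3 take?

0

g1 = 0 OR 0 = 0
g2 = 0 OR 0 = 0
g3 = 0 OR 0 = 0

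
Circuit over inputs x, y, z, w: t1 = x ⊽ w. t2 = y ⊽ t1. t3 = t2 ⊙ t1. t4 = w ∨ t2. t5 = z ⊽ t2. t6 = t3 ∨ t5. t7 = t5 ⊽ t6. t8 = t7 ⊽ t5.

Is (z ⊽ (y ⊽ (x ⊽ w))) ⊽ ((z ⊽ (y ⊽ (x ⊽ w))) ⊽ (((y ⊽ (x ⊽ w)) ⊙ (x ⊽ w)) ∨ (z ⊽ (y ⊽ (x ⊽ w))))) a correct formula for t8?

t1 = x ⊽ w
t2 = y ⊽ t1 = y ⊽ (x ⊽ w)
t3 = t2 ⊙ t1 = (y ⊽ (x ⊽ w)) ⊙ (x ⊽ w)
t5 = z ⊽ t2 = z ⊽ (y ⊽ (x ⊽ w))
t6 = t3 ∨ t5 = ((y ⊽ (x ⊽ w)) ⊙ (x ⊽ w)) ∨ (z ⊽ (y ⊽ (x ⊽ w)))
t7 = t5 ⊽ t6 = (z ⊽ (y ⊽ (x ⊽ w))) ⊽ (((y ⊽ (x ⊽ w)) ⊙ (x ⊽ w)) ∨ (z ⊽ (y ⊽ (x ⊽ w))))
t8 = t7 ⊽ t5 = ((z ⊽ (y ⊽ (x ⊽ w))) ⊽ (((y ⊽ (x ⊽ w)) ⊙ (x ⊽ w)) ∨ (z ⊽ (y ⊽ (x ⊽ w))))) ⊽ (z ⊽ (y ⊽ (x ⊽ w)))
At x=0, y=0, z=0, w=0: circuit gives 0, formula gives 0.
At x=0, y=1, z=1, w=1: circuit gives 1, formula gives 1.
Agrees on all 16 inputs.

Yes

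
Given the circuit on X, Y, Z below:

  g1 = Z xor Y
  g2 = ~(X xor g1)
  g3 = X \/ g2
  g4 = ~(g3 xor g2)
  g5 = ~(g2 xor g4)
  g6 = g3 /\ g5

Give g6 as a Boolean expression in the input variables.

g1 = Z xor Y
g2 = ~(X xor g1) = ~(X xor (Z xor Y))
g3 = X \/ g2 = X \/ (~(X xor (Z xor Y)))
g4 = ~(g3 xor g2) = ~((X \/ (~(X xor (Z xor Y)))) xor (~(X xor (Z xor Y))))
g5 = ~(g2 xor g4) = ~((~(X xor (Z xor Y))) xor (~((X \/ (~(X xor (Z xor Y)))) xor (~(X xor (Z xor Y))))))
g6 = g3 /\ g5 = (X \/ (~(X xor (Z xor Y)))) /\ (~((~(X xor (Z xor Y))) xor (~((X \/ (~(X xor (Z xor Y)))) xor (~(X xor (Z xor Y)))))))

(X \/ (~(X xor (Z xor Y)))) /\ (~((~(X xor (Z xor Y))) xor (~((X \/ (~(X xor (Z xor Y)))) xor (~(X xor (Z xor Y)))))))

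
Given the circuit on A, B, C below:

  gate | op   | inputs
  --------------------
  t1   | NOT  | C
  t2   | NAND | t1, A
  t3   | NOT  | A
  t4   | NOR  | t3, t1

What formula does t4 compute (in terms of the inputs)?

t1 = NOT C
t3 = NOT A
t4 = t3 NOR t1 = NOT A NOR NOT C

NOT A NOR NOT C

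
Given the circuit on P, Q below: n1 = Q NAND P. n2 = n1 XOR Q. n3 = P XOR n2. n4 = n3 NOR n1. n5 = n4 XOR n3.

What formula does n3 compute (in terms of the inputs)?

n1 = Q NAND P
n2 = n1 XOR Q = (Q NAND P) XOR Q
n3 = P XOR n2 = P XOR ((Q NAND P) XOR Q)

P XOR ((Q NAND P) XOR Q)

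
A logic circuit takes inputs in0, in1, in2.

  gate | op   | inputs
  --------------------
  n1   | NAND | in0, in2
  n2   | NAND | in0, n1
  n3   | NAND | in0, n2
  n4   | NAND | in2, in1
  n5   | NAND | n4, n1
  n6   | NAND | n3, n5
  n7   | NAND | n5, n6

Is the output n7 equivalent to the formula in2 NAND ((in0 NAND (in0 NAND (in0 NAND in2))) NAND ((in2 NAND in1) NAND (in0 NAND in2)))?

n1 = in0 NAND in2
n2 = in0 NAND n1 = in0 NAND (in0 NAND in2)
n3 = in0 NAND n2 = in0 NAND (in0 NAND (in0 NAND in2))
n4 = in2 NAND in1
n5 = n4 NAND n1 = (in2 NAND in1) NAND (in0 NAND in2)
n6 = n3 NAND n5 = (in0 NAND (in0 NAND (in0 NAND in2))) NAND ((in2 NAND in1) NAND (in0 NAND in2))
n7 = n5 NAND n6 = ((in2 NAND in1) NAND (in0 NAND in2)) NAND ((in0 NAND (in0 NAND (in0 NAND in2))) NAND ((in2 NAND in1) NAND (in0 NAND in2)))
At in0=0, in1=0, in2=1: circuit gives 1, formula gives 0.

No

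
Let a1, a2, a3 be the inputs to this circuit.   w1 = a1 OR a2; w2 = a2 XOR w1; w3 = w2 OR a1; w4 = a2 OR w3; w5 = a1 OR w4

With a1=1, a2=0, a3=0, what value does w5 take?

1

w1 = 1 OR 0 = 1
w2 = 0 XOR 1 = 1
w3 = 1 OR 1 = 1
w4 = 0 OR 1 = 1
w5 = 1 OR 1 = 1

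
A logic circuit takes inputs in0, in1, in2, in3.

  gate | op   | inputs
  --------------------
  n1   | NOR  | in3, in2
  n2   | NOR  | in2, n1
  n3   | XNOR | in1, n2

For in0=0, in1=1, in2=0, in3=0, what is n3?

n1 = 0 NOR 0 = 1
n2 = 0 NOR 1 = 0
n3 = 1 XNOR 0 = 0

0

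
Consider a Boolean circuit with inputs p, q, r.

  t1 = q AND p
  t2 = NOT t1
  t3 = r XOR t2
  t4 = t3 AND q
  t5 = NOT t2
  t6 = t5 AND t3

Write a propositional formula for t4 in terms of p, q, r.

(r XOR NOT (q AND p)) AND q

t1 = q AND p
t2 = NOT t1 = NOT (q AND p)
t3 = r XOR t2 = r XOR NOT (q AND p)
t4 = t3 AND q = (r XOR NOT (q AND p)) AND q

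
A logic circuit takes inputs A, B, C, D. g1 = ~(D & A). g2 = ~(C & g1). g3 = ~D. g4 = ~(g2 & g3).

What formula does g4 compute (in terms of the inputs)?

g1 = ~(D & A)
g2 = ~(C & g1) = ~(C & (~(D & A)))
g3 = ~D
g4 = ~(g2 & g3) = ~((~(C & (~(D & A)))) & ~D)

~((~(C & (~(D & A)))) & ~D)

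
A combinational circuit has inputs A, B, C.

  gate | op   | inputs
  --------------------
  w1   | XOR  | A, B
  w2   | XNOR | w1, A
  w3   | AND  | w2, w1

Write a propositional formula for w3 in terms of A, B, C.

w1 = A XOR B
w2 = w1 XNOR A = (A XOR B) XNOR A
w3 = w2 AND w1 = ((A XOR B) XNOR A) AND (A XOR B)

((A XOR B) XNOR A) AND (A XOR B)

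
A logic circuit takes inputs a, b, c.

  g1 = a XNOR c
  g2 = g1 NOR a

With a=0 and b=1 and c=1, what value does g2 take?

g1 = 0 XNOR 1 = 0
g2 = 0 NOR 0 = 1

1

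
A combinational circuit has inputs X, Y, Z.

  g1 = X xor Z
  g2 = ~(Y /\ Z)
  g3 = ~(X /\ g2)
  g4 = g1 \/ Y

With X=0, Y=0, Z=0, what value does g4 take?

g1 = 0 xor 0 = 0
g4 = 0 \/ 0 = 0

0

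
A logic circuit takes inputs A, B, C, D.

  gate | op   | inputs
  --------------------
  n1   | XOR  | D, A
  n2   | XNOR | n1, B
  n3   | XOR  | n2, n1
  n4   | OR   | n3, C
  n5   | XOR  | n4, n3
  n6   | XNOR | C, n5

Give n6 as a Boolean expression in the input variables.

n1 = D XOR A
n2 = n1 XNOR B = (D XOR A) XNOR B
n3 = n2 XOR n1 = ((D XOR A) XNOR B) XOR (D XOR A)
n4 = n3 OR C = (((D XOR A) XNOR B) XOR (D XOR A)) OR C
n5 = n4 XOR n3 = ((((D XOR A) XNOR B) XOR (D XOR A)) OR C) XOR (((D XOR A) XNOR B) XOR (D XOR A))
n6 = C XNOR n5 = C XNOR (((((D XOR A) XNOR B) XOR (D XOR A)) OR C) XOR (((D XOR A) XNOR B) XOR (D XOR A)))

C XNOR (((((D XOR A) XNOR B) XOR (D XOR A)) OR C) XOR (((D XOR A) XNOR B) XOR (D XOR A)))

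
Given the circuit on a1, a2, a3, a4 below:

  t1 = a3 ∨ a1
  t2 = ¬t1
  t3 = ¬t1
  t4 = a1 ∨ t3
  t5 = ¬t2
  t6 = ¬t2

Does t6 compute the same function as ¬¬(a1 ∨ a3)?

t1 = a3 ∨ a1
t2 = ¬t1 = ¬(a3 ∨ a1)
t6 = ¬t2 = ¬¬(a3 ∨ a1)
At a1=0, a2=0, a3=0, a4=0: circuit gives 0, formula gives 0.
At a1=0, a2=0, a3=1, a4=0: circuit gives 1, formula gives 1.
Agrees on all 16 inputs.

Yes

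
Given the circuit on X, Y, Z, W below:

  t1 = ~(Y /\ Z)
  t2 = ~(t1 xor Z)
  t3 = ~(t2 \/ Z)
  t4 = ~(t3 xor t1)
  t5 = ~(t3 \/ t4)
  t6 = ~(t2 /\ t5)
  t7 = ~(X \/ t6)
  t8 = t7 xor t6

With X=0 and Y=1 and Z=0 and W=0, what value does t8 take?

t1 = ~(1 /\ 0) = 1
t2 = ~(1 xor 0) = 0
t3 = ~(0 \/ 0) = 1
t4 = ~(1 xor 1) = 1
t5 = ~(1 \/ 1) = 0
t6 = ~(0 /\ 0) = 1
t7 = ~(0 \/ 1) = 0
t8 = 0 xor 1 = 1

1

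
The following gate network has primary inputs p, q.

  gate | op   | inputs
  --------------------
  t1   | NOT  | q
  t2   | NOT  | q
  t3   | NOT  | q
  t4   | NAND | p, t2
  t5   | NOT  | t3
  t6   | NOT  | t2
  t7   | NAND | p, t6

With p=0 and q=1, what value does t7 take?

1

t2 = NOT 1 = 0
t6 = NOT 0 = 1
t7 = 0 NAND 1 = 1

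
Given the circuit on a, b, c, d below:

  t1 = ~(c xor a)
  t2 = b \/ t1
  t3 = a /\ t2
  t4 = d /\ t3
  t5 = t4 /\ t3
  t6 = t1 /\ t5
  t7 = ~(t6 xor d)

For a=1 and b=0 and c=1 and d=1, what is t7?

t1 = ~(1 xor 1) = 1
t2 = 0 \/ 1 = 1
t3 = 1 /\ 1 = 1
t4 = 1 /\ 1 = 1
t5 = 1 /\ 1 = 1
t6 = 1 /\ 1 = 1
t7 = ~(1 xor 1) = 1

1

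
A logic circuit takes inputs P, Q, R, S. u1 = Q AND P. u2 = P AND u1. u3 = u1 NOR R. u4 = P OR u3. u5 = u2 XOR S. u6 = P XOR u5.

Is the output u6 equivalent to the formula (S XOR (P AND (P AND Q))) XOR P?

Yes

u1 = Q AND P
u2 = P AND u1 = P AND (Q AND P)
u5 = u2 XOR S = (P AND (Q AND P)) XOR S
u6 = P XOR u5 = P XOR ((P AND (Q AND P)) XOR S)
At P=0, Q=0, R=0, S=0: circuit gives 0, formula gives 0.
At P=0, Q=0, R=0, S=1: circuit gives 1, formula gives 1.
Agrees on all 16 inputs.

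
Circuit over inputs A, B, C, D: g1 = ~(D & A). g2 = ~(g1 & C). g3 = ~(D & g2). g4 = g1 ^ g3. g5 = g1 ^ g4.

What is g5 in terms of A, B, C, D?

(~(D & A)) ^ ((~(D & A)) ^ (~(D & (~((~(D & A)) & C)))))

g1 = ~(D & A)
g2 = ~(g1 & C) = ~((~(D & A)) & C)
g3 = ~(D & g2) = ~(D & (~((~(D & A)) & C)))
g4 = g1 ^ g3 = (~(D & A)) ^ (~(D & (~((~(D & A)) & C))))
g5 = g1 ^ g4 = (~(D & A)) ^ ((~(D & A)) ^ (~(D & (~((~(D & A)) & C)))))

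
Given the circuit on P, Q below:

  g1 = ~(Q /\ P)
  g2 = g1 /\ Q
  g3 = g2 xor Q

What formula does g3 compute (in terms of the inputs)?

g1 = ~(Q /\ P)
g2 = g1 /\ Q = (~(Q /\ P)) /\ Q
g3 = g2 xor Q = ((~(Q /\ P)) /\ Q) xor Q

((~(Q /\ P)) /\ Q) xor Q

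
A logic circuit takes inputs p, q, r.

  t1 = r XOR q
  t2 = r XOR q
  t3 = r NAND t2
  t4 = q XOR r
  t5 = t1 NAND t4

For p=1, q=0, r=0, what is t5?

t1 = 0 XOR 0 = 0
t4 = 0 XOR 0 = 0
t5 = 0 NAND 0 = 1

1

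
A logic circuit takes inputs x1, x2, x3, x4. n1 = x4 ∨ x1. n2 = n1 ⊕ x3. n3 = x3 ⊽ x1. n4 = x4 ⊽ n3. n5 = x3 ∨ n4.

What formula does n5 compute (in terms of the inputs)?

n3 = x3 ⊽ x1
n4 = x4 ⊽ n3 = x4 ⊽ (x3 ⊽ x1)
n5 = x3 ∨ n4 = x3 ∨ (x4 ⊽ (x3 ⊽ x1))

x3 ∨ (x4 ⊽ (x3 ⊽ x1))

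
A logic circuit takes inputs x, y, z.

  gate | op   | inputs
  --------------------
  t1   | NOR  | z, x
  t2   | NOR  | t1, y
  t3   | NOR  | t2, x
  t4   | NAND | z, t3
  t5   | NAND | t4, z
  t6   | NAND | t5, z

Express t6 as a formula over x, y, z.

t1 = z NOR x
t2 = t1 NOR y = (z NOR x) NOR y
t3 = t2 NOR x = ((z NOR x) NOR y) NOR x
t4 = z NAND t3 = z NAND (((z NOR x) NOR y) NOR x)
t5 = t4 NAND z = (z NAND (((z NOR x) NOR y) NOR x)) NAND z
t6 = t5 NAND z = ((z NAND (((z NOR x) NOR y) NOR x)) NAND z) NAND z

((z NAND (((z NOR x) NOR y) NOR x)) NAND z) NAND z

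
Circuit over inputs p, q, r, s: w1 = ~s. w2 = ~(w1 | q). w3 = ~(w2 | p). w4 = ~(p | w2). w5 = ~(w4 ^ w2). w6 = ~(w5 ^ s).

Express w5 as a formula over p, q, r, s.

w1 = ~s
w2 = ~(w1 | q) = ~(~s | q)
w4 = ~(p | w2) = ~(p | (~(~s | q)))
w5 = ~(w4 ^ w2) = ~((~(p | (~(~s | q)))) ^ (~(~s | q)))

~((~(p | (~(~s | q)))) ^ (~(~s | q)))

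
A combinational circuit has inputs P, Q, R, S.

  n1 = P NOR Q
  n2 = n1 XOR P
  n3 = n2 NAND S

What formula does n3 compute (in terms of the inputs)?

((P NOR Q) XOR P) NAND S

n1 = P NOR Q
n2 = n1 XOR P = (P NOR Q) XOR P
n3 = n2 NAND S = ((P NOR Q) XOR P) NAND S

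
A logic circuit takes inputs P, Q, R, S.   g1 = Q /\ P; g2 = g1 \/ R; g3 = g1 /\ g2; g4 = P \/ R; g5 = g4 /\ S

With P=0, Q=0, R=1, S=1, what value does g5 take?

g4 = 0 \/ 1 = 1
g5 = 1 /\ 1 = 1

1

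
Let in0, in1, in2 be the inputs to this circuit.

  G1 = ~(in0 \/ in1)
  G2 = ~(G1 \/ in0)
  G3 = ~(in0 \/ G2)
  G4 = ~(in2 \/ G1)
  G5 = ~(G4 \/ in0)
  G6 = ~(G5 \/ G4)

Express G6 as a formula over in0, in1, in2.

~((~((~(in2 \/ (~(in0 \/ in1)))) \/ in0)) \/ (~(in2 \/ (~(in0 \/ in1)))))

G1 = ~(in0 \/ in1)
G4 = ~(in2 \/ G1) = ~(in2 \/ (~(in0 \/ in1)))
G5 = ~(G4 \/ in0) = ~((~(in2 \/ (~(in0 \/ in1)))) \/ in0)
G6 = ~(G5 \/ G4) = ~((~((~(in2 \/ (~(in0 \/ in1)))) \/ in0)) \/ (~(in2 \/ (~(in0 \/ in1)))))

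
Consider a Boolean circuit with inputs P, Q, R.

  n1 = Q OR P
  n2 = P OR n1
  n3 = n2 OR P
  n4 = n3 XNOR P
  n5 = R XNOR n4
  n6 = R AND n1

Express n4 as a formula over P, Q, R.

((P OR (Q OR P)) OR P) XNOR P

n1 = Q OR P
n2 = P OR n1 = P OR (Q OR P)
n3 = n2 OR P = (P OR (Q OR P)) OR P
n4 = n3 XNOR P = ((P OR (Q OR P)) OR P) XNOR P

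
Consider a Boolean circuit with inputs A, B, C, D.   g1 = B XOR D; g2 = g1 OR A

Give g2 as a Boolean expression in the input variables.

g1 = B XOR D
g2 = g1 OR A = (B XOR D) OR A

(B XOR D) OR A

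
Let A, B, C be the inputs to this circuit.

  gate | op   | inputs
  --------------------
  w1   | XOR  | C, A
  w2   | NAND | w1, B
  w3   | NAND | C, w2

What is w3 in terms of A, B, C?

w1 = C XOR A
w2 = w1 NAND B = (C XOR A) NAND B
w3 = C NAND w2 = C NAND ((C XOR A) NAND B)

C NAND ((C XOR A) NAND B)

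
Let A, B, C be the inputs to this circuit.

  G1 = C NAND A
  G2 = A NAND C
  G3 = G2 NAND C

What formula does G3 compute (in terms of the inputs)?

(A NAND C) NAND C

G2 = A NAND C
G3 = G2 NAND C = (A NAND C) NAND C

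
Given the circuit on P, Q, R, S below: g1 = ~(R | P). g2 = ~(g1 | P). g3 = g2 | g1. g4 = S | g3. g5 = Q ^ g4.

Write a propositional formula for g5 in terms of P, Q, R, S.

g1 = ~(R | P)
g2 = ~(g1 | P) = ~((~(R | P)) | P)
g3 = g2 | g1 = (~((~(R | P)) | P)) | (~(R | P))
g4 = S | g3 = S | ((~((~(R | P)) | P)) | (~(R | P)))
g5 = Q ^ g4 = Q ^ (S | ((~((~(R | P)) | P)) | (~(R | P))))

Q ^ (S | ((~((~(R | P)) | P)) | (~(R | P))))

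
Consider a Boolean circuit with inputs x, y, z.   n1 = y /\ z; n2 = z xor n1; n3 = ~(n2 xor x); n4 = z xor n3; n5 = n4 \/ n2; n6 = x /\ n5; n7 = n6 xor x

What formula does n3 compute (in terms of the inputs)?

n1 = y /\ z
n2 = z xor n1 = z xor (y /\ z)
n3 = ~(n2 xor x) = ~((z xor (y /\ z)) xor x)

~((z xor (y /\ z)) xor x)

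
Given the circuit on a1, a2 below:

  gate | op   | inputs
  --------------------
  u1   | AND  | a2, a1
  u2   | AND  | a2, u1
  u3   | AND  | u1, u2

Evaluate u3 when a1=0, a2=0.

0

u1 = 0 AND 0 = 0
u2 = 0 AND 0 = 0
u3 = 0 AND 0 = 0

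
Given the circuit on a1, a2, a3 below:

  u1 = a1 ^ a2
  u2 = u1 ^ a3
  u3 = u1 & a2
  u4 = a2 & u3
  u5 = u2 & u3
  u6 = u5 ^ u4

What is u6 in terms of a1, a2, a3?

u1 = a1 ^ a2
u2 = u1 ^ a3 = (a1 ^ a2) ^ a3
u3 = u1 & a2 = (a1 ^ a2) & a2
u4 = a2 & u3 = a2 & ((a1 ^ a2) & a2)
u5 = u2 & u3 = ((a1 ^ a2) ^ a3) & ((a1 ^ a2) & a2)
u6 = u5 ^ u4 = (((a1 ^ a2) ^ a3) & ((a1 ^ a2) & a2)) ^ (a2 & ((a1 ^ a2) & a2))

(((a1 ^ a2) ^ a3) & ((a1 ^ a2) & a2)) ^ (a2 & ((a1 ^ a2) & a2))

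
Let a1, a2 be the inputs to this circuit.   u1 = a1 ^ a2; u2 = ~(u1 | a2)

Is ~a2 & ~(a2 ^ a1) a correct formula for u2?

u1 = a1 ^ a2
u2 = ~(u1 | a2) = ~((a1 ^ a2) | a2)
At a1=0, a2=1: circuit gives 0, formula gives 0.
At a1=0, a2=0: circuit gives 1, formula gives 1.
Agrees on all 4 inputs.

Yes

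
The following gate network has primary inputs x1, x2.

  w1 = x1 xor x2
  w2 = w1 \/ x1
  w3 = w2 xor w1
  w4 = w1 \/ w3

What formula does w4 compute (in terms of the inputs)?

(x1 xor x2) \/ (((x1 xor x2) \/ x1) xor (x1 xor x2))

w1 = x1 xor x2
w2 = w1 \/ x1 = (x1 xor x2) \/ x1
w3 = w2 xor w1 = ((x1 xor x2) \/ x1) xor (x1 xor x2)
w4 = w1 \/ w3 = (x1 xor x2) \/ (((x1 xor x2) \/ x1) xor (x1 xor x2))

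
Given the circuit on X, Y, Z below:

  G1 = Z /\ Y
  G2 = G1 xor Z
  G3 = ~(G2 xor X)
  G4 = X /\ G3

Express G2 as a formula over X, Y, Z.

(Z /\ Y) xor Z

G1 = Z /\ Y
G2 = G1 xor Z = (Z /\ Y) xor Z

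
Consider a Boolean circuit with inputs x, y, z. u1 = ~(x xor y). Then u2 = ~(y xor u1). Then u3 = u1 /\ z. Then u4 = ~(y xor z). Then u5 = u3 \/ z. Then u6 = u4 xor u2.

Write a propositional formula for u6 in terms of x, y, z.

u1 = ~(x xor y)
u2 = ~(y xor u1) = ~(y xor (~(x xor y)))
u4 = ~(y xor z)
u6 = u4 xor u2 = (~(y xor z)) xor (~(y xor (~(x xor y))))

(~(y xor z)) xor (~(y xor (~(x xor y))))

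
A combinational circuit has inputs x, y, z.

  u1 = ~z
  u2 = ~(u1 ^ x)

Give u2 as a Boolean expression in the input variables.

~(~z ^ x)

u1 = ~z
u2 = ~(u1 ^ x) = ~(~z ^ x)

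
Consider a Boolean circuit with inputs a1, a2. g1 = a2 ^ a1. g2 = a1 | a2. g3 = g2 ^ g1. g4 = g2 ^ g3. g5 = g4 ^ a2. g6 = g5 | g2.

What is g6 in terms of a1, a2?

g1 = a2 ^ a1
g2 = a1 | a2
g3 = g2 ^ g1 = (a1 | a2) ^ (a2 ^ a1)
g4 = g2 ^ g3 = (a1 | a2) ^ ((a1 | a2) ^ (a2 ^ a1))
g5 = g4 ^ a2 = ((a1 | a2) ^ ((a1 | a2) ^ (a2 ^ a1))) ^ a2
g6 = g5 | g2 = (((a1 | a2) ^ ((a1 | a2) ^ (a2 ^ a1))) ^ a2) | (a1 | a2)

(((a1 | a2) ^ ((a1 | a2) ^ (a2 ^ a1))) ^ a2) | (a1 | a2)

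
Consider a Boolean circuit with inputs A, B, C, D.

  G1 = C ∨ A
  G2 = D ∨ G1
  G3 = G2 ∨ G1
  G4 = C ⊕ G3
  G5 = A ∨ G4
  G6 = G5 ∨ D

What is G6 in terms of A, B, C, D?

(A ∨ (C ⊕ ((D ∨ (C ∨ A)) ∨ (C ∨ A)))) ∨ D

G1 = C ∨ A
G2 = D ∨ G1 = D ∨ (C ∨ A)
G3 = G2 ∨ G1 = (D ∨ (C ∨ A)) ∨ (C ∨ A)
G4 = C ⊕ G3 = C ⊕ ((D ∨ (C ∨ A)) ∨ (C ∨ A))
G5 = A ∨ G4 = A ∨ (C ⊕ ((D ∨ (C ∨ A)) ∨ (C ∨ A)))
G6 = G5 ∨ D = (A ∨ (C ⊕ ((D ∨ (C ∨ A)) ∨ (C ∨ A)))) ∨ D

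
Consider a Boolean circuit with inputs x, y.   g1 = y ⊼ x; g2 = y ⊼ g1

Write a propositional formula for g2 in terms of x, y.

g1 = y ⊼ x
g2 = y ⊼ g1 = y ⊼ (y ⊼ x)

y ⊼ (y ⊼ x)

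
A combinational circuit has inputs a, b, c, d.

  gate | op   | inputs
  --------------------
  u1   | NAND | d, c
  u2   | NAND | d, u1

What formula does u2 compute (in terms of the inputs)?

u1 = d NAND c
u2 = d NAND u1 = d NAND (d NAND c)

d NAND (d NAND c)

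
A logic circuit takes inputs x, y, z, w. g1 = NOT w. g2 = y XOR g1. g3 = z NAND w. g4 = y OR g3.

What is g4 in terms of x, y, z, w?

y OR (z NAND w)

g3 = z NAND w
g4 = y OR g3 = y OR (z NAND w)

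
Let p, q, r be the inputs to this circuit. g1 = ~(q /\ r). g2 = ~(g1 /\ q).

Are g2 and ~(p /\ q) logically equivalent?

No

g1 = ~(q /\ r)
g2 = ~(g1 /\ q) = ~((~(q /\ r)) /\ q)
At p=0, q=1, r=0: circuit gives 0, formula gives 1.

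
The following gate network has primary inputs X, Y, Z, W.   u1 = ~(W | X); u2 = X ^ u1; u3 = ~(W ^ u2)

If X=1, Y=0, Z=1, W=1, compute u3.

u1 = ~(1 | 1) = 0
u2 = 1 ^ 0 = 1
u3 = ~(1 ^ 1) = 1

1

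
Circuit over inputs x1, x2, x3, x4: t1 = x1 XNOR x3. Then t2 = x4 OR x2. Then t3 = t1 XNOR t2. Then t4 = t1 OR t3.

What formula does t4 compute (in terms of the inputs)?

(x1 XNOR x3) OR ((x1 XNOR x3) XNOR (x4 OR x2))

t1 = x1 XNOR x3
t2 = x4 OR x2
t3 = t1 XNOR t2 = (x1 XNOR x3) XNOR (x4 OR x2)
t4 = t1 OR t3 = (x1 XNOR x3) OR ((x1 XNOR x3) XNOR (x4 OR x2))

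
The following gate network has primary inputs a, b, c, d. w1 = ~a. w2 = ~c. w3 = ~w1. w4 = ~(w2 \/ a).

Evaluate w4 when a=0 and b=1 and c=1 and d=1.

1

w2 = ~1 = 0
w4 = ~(0 \/ 0) = 1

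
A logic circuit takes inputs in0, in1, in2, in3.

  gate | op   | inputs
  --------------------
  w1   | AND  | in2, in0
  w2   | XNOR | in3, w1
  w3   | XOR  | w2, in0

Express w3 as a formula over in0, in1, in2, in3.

(in3 XNOR (in2 AND in0)) XOR in0

w1 = in2 AND in0
w2 = in3 XNOR w1 = in3 XNOR (in2 AND in0)
w3 = w2 XOR in0 = (in3 XNOR (in2 AND in0)) XOR in0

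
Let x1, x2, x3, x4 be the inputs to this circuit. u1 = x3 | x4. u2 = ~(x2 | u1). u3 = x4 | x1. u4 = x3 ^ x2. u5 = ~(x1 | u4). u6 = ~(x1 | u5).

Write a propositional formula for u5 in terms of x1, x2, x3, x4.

u4 = x3 ^ x2
u5 = ~(x1 | u4) = ~(x1 | (x3 ^ x2))

~(x1 | (x3 ^ x2))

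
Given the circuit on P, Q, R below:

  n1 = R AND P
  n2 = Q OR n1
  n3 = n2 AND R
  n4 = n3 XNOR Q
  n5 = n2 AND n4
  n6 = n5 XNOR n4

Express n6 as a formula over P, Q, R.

((Q OR (R AND P)) AND (((Q OR (R AND P)) AND R) XNOR Q)) XNOR (((Q OR (R AND P)) AND R) XNOR Q)

n1 = R AND P
n2 = Q OR n1 = Q OR (R AND P)
n3 = n2 AND R = (Q OR (R AND P)) AND R
n4 = n3 XNOR Q = ((Q OR (R AND P)) AND R) XNOR Q
n5 = n2 AND n4 = (Q OR (R AND P)) AND (((Q OR (R AND P)) AND R) XNOR Q)
n6 = n5 XNOR n4 = ((Q OR (R AND P)) AND (((Q OR (R AND P)) AND R) XNOR Q)) XNOR (((Q OR (R AND P)) AND R) XNOR Q)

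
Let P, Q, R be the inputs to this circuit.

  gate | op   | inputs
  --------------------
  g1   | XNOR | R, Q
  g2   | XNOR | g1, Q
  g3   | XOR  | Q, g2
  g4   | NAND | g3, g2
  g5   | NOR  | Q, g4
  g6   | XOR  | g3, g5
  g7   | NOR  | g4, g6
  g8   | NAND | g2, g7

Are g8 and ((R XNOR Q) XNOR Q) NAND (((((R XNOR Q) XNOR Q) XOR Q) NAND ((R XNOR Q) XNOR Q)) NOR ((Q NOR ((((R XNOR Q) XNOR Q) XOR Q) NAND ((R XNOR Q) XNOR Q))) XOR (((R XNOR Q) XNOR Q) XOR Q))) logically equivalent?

g1 = R XNOR Q
g2 = g1 XNOR Q = (R XNOR Q) XNOR Q
g3 = Q XOR g2 = Q XOR ((R XNOR Q) XNOR Q)
g4 = g3 NAND g2 = (Q XOR ((R XNOR Q) XNOR Q)) NAND ((R XNOR Q) XNOR Q)
g5 = Q NOR g4 = Q NOR ((Q XOR ((R XNOR Q) XNOR Q)) NAND ((R XNOR Q) XNOR Q))
g6 = g3 XOR g5 = (Q XOR ((R XNOR Q) XNOR Q)) XOR (Q NOR ((Q XOR ((R XNOR Q) XNOR Q)) NAND ((R XNOR Q) XNOR Q)))
g7 = g4 NOR g6 = ((Q XOR ((R XNOR Q) XNOR Q)) NAND ((R XNOR Q) XNOR Q)) NOR ((Q XOR ((R XNOR Q) XNOR Q)) XOR (Q NOR ((Q XOR ((R XNOR Q) XNOR Q)) NAND ((R XNOR Q) XNOR Q))))
g8 = g2 NAND g7 = ((R XNOR Q) XNOR Q) NAND (((Q XOR ((R XNOR Q) XNOR Q)) NAND ((R XNOR Q) XNOR Q)) NOR ((Q XOR ((R XNOR Q) XNOR Q)) XOR (Q NOR ((Q XOR ((R XNOR Q) XNOR Q)) NAND ((R XNOR Q) XNOR Q)))))
At P=0, Q=0, R=1: circuit gives 0, formula gives 0.
At P=0, Q=0, R=0: circuit gives 1, formula gives 1.
Agrees on all 8 inputs.

Yes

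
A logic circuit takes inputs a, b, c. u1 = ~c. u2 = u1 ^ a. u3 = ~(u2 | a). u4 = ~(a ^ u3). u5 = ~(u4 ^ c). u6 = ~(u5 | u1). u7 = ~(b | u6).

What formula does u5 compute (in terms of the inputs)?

~((~(a ^ (~((~c ^ a) | a)))) ^ c)

u1 = ~c
u2 = u1 ^ a = ~c ^ a
u3 = ~(u2 | a) = ~((~c ^ a) | a)
u4 = ~(a ^ u3) = ~(a ^ (~((~c ^ a) | a)))
u5 = ~(u4 ^ c) = ~((~(a ^ (~((~c ^ a) | a)))) ^ c)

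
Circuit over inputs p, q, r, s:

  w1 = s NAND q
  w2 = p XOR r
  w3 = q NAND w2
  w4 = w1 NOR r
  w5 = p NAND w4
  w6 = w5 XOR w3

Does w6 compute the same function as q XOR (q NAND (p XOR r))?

No

w1 = s NAND q
w2 = p XOR r
w3 = q NAND w2 = q NAND (p XOR r)
w4 = w1 NOR r = (s NAND q) NOR r
w5 = p NAND w4 = p NAND ((s NAND q) NOR r)
w6 = w5 XOR w3 = (p NAND ((s NAND q) NOR r)) XOR (q NAND (p XOR r))
At p=0, q=0, r=0, s=0: circuit gives 0, formula gives 1.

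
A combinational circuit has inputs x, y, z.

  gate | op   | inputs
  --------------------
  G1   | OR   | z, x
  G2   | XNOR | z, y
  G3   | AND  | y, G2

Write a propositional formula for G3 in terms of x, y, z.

y AND (z XNOR y)

G2 = z XNOR y
G3 = y AND G2 = y AND (z XNOR y)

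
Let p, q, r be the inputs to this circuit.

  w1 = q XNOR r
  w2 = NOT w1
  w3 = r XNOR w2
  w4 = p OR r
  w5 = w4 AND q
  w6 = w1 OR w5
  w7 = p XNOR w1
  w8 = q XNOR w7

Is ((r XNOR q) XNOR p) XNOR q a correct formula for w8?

Yes

w1 = q XNOR r
w7 = p XNOR w1 = p XNOR (q XNOR r)
w8 = q XNOR w7 = q XNOR (p XNOR (q XNOR r))
At p=0, q=0, r=1: circuit gives 0, formula gives 0.
At p=0, q=0, r=0: circuit gives 1, formula gives 1.
Agrees on all 8 inputs.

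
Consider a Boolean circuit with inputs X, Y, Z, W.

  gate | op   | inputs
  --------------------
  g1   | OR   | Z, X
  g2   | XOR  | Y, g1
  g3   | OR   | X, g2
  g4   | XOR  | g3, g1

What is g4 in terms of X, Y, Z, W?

(X OR (Y XOR (Z OR X))) XOR (Z OR X)

g1 = Z OR X
g2 = Y XOR g1 = Y XOR (Z OR X)
g3 = X OR g2 = X OR (Y XOR (Z OR X))
g4 = g3 XOR g1 = (X OR (Y XOR (Z OR X))) XOR (Z OR X)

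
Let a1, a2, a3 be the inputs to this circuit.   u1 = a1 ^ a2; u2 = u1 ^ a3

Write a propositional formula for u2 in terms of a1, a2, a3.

(a1 ^ a2) ^ a3

u1 = a1 ^ a2
u2 = u1 ^ a3 = (a1 ^ a2) ^ a3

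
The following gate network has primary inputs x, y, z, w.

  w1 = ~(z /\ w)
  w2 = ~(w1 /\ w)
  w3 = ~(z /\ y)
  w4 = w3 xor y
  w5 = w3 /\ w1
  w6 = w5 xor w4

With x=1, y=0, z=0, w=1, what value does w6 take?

0

w1 = ~(0 /\ 1) = 1
w3 = ~(0 /\ 0) = 1
w4 = 1 xor 0 = 1
w5 = 1 /\ 1 = 1
w6 = 1 xor 1 = 0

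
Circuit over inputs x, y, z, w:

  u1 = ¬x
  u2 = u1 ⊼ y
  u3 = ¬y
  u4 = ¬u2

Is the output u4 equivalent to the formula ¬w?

u1 = ¬x
u2 = u1 ⊼ y = ¬x ⊼ y
u4 = ¬u2 = ¬(¬x ⊼ y)
At x=0, y=0, z=0, w=0: circuit gives 0, formula gives 1.

No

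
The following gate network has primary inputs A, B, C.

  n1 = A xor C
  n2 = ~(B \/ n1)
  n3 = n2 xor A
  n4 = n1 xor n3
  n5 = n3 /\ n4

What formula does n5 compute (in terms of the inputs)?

((~(B \/ (A xor C))) xor A) /\ ((A xor C) xor ((~(B \/ (A xor C))) xor A))

n1 = A xor C
n2 = ~(B \/ n1) = ~(B \/ (A xor C))
n3 = n2 xor A = (~(B \/ (A xor C))) xor A
n4 = n1 xor n3 = (A xor C) xor ((~(B \/ (A xor C))) xor A)
n5 = n3 /\ n4 = ((~(B \/ (A xor C))) xor A) /\ ((A xor C) xor ((~(B \/ (A xor C))) xor A))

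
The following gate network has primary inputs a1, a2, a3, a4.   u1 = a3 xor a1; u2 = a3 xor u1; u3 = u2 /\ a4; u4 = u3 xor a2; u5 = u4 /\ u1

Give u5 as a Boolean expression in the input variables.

u1 = a3 xor a1
u2 = a3 xor u1 = a3 xor (a3 xor a1)
u3 = u2 /\ a4 = (a3 xor (a3 xor a1)) /\ a4
u4 = u3 xor a2 = ((a3 xor (a3 xor a1)) /\ a4) xor a2
u5 = u4 /\ u1 = (((a3 xor (a3 xor a1)) /\ a4) xor a2) /\ (a3 xor a1)

(((a3 xor (a3 xor a1)) /\ a4) xor a2) /\ (a3 xor a1)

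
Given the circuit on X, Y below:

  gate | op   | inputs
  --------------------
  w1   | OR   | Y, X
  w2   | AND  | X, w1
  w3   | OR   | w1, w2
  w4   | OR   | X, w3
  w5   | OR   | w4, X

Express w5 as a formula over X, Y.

w1 = Y OR X
w2 = X AND w1 = X AND (Y OR X)
w3 = w1 OR w2 = (Y OR X) OR (X AND (Y OR X))
w4 = X OR w3 = X OR ((Y OR X) OR (X AND (Y OR X)))
w5 = w4 OR X = (X OR ((Y OR X) OR (X AND (Y OR X)))) OR X

(X OR ((Y OR X) OR (X AND (Y OR X)))) OR X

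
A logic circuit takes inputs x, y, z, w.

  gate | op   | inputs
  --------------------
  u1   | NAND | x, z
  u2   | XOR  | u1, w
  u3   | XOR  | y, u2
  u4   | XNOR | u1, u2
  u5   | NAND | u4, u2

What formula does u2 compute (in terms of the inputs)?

(x NAND z) XOR w

u1 = x NAND z
u2 = u1 XOR w = (x NAND z) XOR w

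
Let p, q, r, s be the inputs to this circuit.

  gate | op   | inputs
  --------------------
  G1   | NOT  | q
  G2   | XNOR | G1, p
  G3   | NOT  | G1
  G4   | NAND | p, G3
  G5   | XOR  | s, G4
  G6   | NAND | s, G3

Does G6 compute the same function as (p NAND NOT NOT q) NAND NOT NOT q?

No

G1 = NOT q
G3 = NOT G1 = NOT NOT q
G6 = s NAND G3 = s NAND NOT NOT q
At p=0, q=1, r=0, s=0: circuit gives 1, formula gives 0.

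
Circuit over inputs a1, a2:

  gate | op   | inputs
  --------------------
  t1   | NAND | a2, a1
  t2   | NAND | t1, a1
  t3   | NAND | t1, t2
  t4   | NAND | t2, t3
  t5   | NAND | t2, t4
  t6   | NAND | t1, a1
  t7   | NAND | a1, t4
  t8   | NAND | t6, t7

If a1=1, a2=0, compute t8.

t1 = 0 NAND 1 = 1
t2 = 1 NAND 1 = 0
t3 = 1 NAND 0 = 1
t4 = 0 NAND 1 = 1
t6 = 1 NAND 1 = 0
t7 = 1 NAND 1 = 0
t8 = 0 NAND 0 = 1

1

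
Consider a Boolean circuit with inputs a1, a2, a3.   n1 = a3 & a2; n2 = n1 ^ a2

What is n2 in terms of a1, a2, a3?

(a3 & a2) ^ a2

n1 = a3 & a2
n2 = n1 ^ a2 = (a3 & a2) ^ a2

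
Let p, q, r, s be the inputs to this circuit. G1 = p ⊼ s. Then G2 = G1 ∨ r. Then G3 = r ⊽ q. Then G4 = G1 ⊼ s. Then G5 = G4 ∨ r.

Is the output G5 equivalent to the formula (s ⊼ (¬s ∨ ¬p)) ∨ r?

G1 = p ⊼ s
G4 = G1 ⊼ s = (p ⊼ s) ⊼ s
G5 = G4 ∨ r = ((p ⊼ s) ⊼ s) ∨ r
At p=0, q=0, r=0, s=1: circuit gives 0, formula gives 0.
At p=0, q=0, r=0, s=0: circuit gives 1, formula gives 1.
Agrees on all 16 inputs.

Yes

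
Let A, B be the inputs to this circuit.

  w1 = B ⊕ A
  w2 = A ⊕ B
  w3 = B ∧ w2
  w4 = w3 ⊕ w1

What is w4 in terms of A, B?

(B ∧ (A ⊕ B)) ⊕ (B ⊕ A)

w1 = B ⊕ A
w2 = A ⊕ B
w3 = B ∧ w2 = B ∧ (A ⊕ B)
w4 = w3 ⊕ w1 = (B ∧ (A ⊕ B)) ⊕ (B ⊕ A)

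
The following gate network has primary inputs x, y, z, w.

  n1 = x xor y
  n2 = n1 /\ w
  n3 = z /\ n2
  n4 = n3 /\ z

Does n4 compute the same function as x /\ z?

n1 = x xor y
n2 = n1 /\ w = (x xor y) /\ w
n3 = z /\ n2 = z /\ ((x xor y) /\ w)
n4 = n3 /\ z = (z /\ ((x xor y) /\ w)) /\ z
At x=0, y=1, z=1, w=1: circuit gives 1, formula gives 0.

No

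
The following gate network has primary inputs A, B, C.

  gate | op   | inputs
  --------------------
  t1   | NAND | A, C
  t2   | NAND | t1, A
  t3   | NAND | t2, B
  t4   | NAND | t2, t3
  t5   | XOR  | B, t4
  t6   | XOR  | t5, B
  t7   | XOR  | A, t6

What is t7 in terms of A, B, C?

A XOR ((B XOR (((A NAND C) NAND A) NAND (((A NAND C) NAND A) NAND B))) XOR B)

t1 = A NAND C
t2 = t1 NAND A = (A NAND C) NAND A
t3 = t2 NAND B = ((A NAND C) NAND A) NAND B
t4 = t2 NAND t3 = ((A NAND C) NAND A) NAND (((A NAND C) NAND A) NAND B)
t5 = B XOR t4 = B XOR (((A NAND C) NAND A) NAND (((A NAND C) NAND A) NAND B))
t6 = t5 XOR B = (B XOR (((A NAND C) NAND A) NAND (((A NAND C) NAND A) NAND B))) XOR B
t7 = A XOR t6 = A XOR ((B XOR (((A NAND C) NAND A) NAND (((A NAND C) NAND A) NAND B))) XOR B)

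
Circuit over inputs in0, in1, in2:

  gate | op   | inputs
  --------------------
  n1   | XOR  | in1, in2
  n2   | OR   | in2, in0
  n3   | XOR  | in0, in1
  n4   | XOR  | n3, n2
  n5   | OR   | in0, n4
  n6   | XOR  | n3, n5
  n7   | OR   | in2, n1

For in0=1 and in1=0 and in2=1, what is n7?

n1 = 0 XOR 1 = 1
n7 = 1 OR 1 = 1

1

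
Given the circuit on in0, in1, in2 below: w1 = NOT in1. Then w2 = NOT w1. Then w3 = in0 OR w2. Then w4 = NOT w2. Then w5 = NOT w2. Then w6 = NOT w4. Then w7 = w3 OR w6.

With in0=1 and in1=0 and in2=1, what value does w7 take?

w1 = NOT 0 = 1
w2 = NOT 1 = 0
w3 = 1 OR 0 = 1
w4 = NOT 0 = 1
w6 = NOT 1 = 0
w7 = 1 OR 0 = 1

1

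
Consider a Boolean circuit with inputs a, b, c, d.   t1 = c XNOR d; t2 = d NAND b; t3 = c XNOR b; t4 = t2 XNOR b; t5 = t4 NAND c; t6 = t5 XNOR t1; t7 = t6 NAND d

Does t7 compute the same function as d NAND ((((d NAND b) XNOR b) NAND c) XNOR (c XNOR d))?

t1 = c XNOR d
t2 = d NAND b
t4 = t2 XNOR b = (d NAND b) XNOR b
t5 = t4 NAND c = ((d NAND b) XNOR b) NAND c
t6 = t5 XNOR t1 = (((d NAND b) XNOR b) NAND c) XNOR (c XNOR d)
t7 = t6 NAND d = ((((d NAND b) XNOR b) NAND c) XNOR (c XNOR d)) NAND d
At a=0, b=0, c=1, d=1: circuit gives 0, formula gives 0.
At a=0, b=0, c=0, d=0: circuit gives 1, formula gives 1.
Agrees on all 16 inputs.

Yes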